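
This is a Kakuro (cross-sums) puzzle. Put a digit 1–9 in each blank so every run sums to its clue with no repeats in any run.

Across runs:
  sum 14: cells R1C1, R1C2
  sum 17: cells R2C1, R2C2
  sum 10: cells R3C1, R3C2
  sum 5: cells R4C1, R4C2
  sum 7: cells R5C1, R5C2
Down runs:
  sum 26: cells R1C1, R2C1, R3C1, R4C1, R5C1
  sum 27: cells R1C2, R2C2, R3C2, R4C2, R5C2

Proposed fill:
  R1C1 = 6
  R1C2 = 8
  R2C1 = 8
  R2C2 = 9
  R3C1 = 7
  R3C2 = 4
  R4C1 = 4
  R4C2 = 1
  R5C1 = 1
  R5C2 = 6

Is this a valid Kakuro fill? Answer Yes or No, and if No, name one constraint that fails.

No — the down run R1C2–R5C2 sums to 28, not 27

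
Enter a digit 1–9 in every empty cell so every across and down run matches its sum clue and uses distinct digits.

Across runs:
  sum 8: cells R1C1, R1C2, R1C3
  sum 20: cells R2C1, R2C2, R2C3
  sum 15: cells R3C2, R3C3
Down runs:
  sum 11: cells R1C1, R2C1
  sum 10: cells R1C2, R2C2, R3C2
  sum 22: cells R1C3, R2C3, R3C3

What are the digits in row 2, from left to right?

Only 5 fits R1C3 under both its across sum 8 and down sum 22.
Given what's placed, R1C1 must be 2 to fit the 8 across and 11 down.
R1C2 = 8 − 7 = 1 completes the 8 across.
R2C1 = 11 − 2 = 9 completes the 11 down.
R2C3 = 8: the only remaining digit allowed by both the 20 across and the 22 down.
R3C3 = 22 − 13 = 9 completes the 22 down.
R2C2 = 20 − 17 = 3 completes the 20 across.
R3C2 = 15 − 9 = 6 completes the 15 across.

9 3 8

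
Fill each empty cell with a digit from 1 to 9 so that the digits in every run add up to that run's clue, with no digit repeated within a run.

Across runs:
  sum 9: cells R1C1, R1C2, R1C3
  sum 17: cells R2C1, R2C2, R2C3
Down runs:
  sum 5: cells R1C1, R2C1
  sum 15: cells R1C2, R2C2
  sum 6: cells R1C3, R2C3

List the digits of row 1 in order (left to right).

The 9 across and the 15 down share only 6, so R1C2 = 6.
R2C2 = 15 − 6 = 9 completes the 15 down.
Nothing is forced directly, so branch on R1C1, whose candidates are 1 or 2. If R1C1 = 1: that forces R1C3 = 2, after which R2C1 would have to be in {1,2,3,5,6,7} for the 17 across but in {4} for the 5 down — contradiction. So R1C1 = 2.
R1C3 = 9 − 8 = 1 completes the 9 across.
R2C1 = 5 − 2 = 3 completes the 5 down.
R2C3 = 17 − 12 = 5 completes the 17 across.

2, 6, 1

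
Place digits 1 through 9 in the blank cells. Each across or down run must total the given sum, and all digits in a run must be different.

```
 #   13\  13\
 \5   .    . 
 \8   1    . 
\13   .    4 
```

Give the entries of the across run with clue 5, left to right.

3, 2

R2C2 = 8 − 1 = 7 completes the 8 across.
R3C1 = 13 − 4 = 9 completes the 13 across.
R1C1 = 13 − 10 = 3 completes the 13 down.
R1C2 = 5 − 3 = 2 completes the 5 across.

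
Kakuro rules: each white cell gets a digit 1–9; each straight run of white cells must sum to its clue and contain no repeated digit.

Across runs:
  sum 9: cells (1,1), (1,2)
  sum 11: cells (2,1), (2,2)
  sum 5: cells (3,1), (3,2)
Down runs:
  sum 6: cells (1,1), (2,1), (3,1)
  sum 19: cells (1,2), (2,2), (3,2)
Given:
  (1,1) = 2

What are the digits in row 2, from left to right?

3, 8

6 in 3 cells must be {1,2,3}.
(1,2) = 9 − 2 = 7 completes the 9 across.
Given what's placed, (2,1) must be 3 to fit the 11 across and 6 down.
(2,2) = 11 − 3 = 8 completes the 11 across.
(3,1) = 6 − 5 = 1 completes the 6 down.
(3,2) = 5 − 1 = 4 completes the 5 across.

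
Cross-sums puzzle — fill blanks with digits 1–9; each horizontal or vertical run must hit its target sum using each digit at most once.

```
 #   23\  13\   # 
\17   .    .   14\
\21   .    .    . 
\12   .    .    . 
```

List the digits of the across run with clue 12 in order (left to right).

17 in 2 cells must be {8,9}; 23 in 3 cells must be {6,8,9}.
Nothing is forced directly, so branch on R1C1, whose candidates are 8 or 9. If R1C1 = 8: that forces R1C2 = 9, after which R2C2 would have to be in {4,5,6,7,8,9} for the 21 across but in {1,3} for the 13 down — contradiction. So R1C1 = 9.
R1C2 = 17 − 9 = 8 completes the 17 across.
Given what's placed, R2C2 must be 4 to fit the 21 across and 13 down.
R3C2 = 13 − 12 = 1 completes the 13 down.
R2C1 = 8: the only remaining digit allowed by both the 21 across and the 23 down.
R2C3 = 21 − 12 = 9 completes the 21 across.
R3C1 = 23 − 17 = 6 completes the 23 down.
R3C3 = 12 − 7 = 5 completes the 12 across.

6 1 5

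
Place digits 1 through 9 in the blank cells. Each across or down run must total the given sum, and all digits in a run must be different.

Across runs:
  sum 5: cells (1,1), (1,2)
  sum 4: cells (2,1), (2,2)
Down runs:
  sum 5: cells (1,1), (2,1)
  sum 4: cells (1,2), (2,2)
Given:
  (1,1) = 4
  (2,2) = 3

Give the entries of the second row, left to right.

4 in 2 cells must be {1,3}.
(1,2) = 5 − 4 = 1 completes the 5 across.
(2,1) = 4 − 3 = 1 completes the 4 across.

1, 3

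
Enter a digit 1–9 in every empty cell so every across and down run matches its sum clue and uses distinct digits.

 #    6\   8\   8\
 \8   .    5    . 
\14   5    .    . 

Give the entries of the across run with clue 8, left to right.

R1C1 = 6 − 5 = 1 completes the 6 down.
R1C3 = 8 − 6 = 2 completes the 8 across.
R2C2 = 8 − 5 = 3 completes the 8 down.
R2C3 = 14 − 8 = 6 completes the 14 across.

1 5 2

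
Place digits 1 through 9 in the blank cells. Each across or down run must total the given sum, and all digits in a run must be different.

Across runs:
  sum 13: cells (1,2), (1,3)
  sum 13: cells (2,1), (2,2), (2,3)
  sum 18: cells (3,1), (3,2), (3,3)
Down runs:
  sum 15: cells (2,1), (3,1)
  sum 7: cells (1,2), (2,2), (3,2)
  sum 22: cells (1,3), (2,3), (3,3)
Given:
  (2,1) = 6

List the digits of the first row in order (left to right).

4, 9

7 in 3 cells must be {1,2,4}.
(1,2) = 4: only digit in both the 13-across and 7-down candidate sets.
(1,3) = 13 − 4 = 9 completes the 13 across.
(2,2) = 2: the only remaining digit allowed by both the 13 across and the 7 down.
(2,3) = 13 − 8 = 5 completes the 13 across.
(3,1) = 15 − 6 = 9 completes the 15 down.
(3,2) = 7 − 6 = 1 completes the 7 down.
(3,3) = 18 − 10 = 8 completes the 18 across.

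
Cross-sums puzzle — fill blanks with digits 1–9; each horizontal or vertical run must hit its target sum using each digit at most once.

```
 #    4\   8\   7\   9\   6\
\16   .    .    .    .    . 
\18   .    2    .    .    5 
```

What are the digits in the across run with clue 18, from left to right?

1 2 3 7 5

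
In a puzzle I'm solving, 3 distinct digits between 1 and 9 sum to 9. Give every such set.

{1,2,6}; {1,3,5}; {2,3,4}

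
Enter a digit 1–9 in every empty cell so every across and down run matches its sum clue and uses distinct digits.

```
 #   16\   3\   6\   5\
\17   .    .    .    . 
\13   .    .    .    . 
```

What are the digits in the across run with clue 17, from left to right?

9, 1, 5, 2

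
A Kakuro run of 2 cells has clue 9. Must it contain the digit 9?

Counterexample: {1,8} sums to 9 without using 9.

No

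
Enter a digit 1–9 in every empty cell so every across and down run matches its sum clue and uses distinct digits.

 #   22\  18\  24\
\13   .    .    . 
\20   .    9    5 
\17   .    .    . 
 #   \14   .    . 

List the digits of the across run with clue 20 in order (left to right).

6 9 5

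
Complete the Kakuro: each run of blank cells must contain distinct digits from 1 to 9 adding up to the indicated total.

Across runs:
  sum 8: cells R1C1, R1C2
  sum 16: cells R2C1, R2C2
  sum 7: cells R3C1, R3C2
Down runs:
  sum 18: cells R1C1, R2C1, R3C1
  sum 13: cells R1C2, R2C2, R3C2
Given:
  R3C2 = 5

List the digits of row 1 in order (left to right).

7 1

16 in 2 cells must be {7,9}.
Given what's placed, R2C2 must be 7 to fit the 16 across and 13 down.
R3C1 = 7 − 5 = 2 completes the 7 across.
R1C1 = 7: the only remaining digit allowed by both the 8 across and the 18 down.
R1C2 = 8 − 7 = 1 completes the 8 across.
R2C1 = 16 − 7 = 9 completes the 16 across.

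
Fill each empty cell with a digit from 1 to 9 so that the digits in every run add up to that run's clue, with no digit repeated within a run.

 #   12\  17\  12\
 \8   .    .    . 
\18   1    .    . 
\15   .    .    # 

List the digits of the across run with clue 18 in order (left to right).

Nothing is forced directly, so branch on R2C2, whose candidates are 8 or 9. If R2C2 = 8: that forces R2C3 = 9, R1C3 = 3, R1C1 = 4, after which R1C2 would have to be in {1} for the 8 across but in {2,3,4,5,6,7} for the 17 down — contradiction. So R2C2 = 9.
R2C3 = 18 − 10 = 8 completes the 18 across.
R1C3 = 12 − 8 = 4 completes the 12 down.
R1C1 = 3: the only remaining digit allowed by both the 8 across and the 12 down.
R1C2 = 8 − 7 = 1 completes the 8 across.
R3C1 = 12 − 4 = 8 completes the 12 down.
R3C2 = 15 − 8 = 7 completes the 15 across.

1 9 8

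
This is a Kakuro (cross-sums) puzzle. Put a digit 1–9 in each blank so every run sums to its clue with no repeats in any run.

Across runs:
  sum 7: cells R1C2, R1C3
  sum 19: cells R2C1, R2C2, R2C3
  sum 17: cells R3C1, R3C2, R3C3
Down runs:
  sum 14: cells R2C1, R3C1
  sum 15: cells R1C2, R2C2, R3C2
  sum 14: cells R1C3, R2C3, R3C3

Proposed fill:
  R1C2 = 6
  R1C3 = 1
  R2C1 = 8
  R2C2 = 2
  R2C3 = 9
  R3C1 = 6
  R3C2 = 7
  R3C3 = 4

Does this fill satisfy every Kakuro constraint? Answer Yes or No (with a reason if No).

Across: 6+1=7; 8+2+9=19; 6+7+4=17. Down: 8+6=14; 6+2+7=15; 1+9+4=14. No digit repeats within any run.

Yes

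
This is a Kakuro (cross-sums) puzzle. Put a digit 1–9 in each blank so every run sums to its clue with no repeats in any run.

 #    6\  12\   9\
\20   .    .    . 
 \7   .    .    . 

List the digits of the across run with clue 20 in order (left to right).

7 in 3 cells must be {1,2,4}.
The 7 across and the 12 down share only 4, so R2C2 = 4.
R1C2 = 12 − 4 = 8 completes the 12 down.
Given what's placed, R1C1 must be 5 to fit the 20 across and 6 down.
R1C3 = 20 − 13 = 7 completes the 20 across.
R2C1 = 6 − 5 = 1 completes the 6 down.
R2C3 = 7 − 5 = 2 completes the 7 across.

5, 8, 7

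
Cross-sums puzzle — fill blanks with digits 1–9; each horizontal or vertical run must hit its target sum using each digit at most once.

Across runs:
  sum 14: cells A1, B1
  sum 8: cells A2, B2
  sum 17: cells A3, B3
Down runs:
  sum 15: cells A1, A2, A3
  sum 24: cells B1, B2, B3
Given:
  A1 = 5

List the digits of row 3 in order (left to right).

9, 8

17 in 2 cells must be {8,9}; 24 in 3 cells must be {7,8,9}.
B1 = 14 − 5 = 9 completes the 14 across.
Given what's placed, B2 must be 7 to fit the 8 across and 24 down.
B3 = 24 − 16 = 8 completes the 24 down.
A2 = 8 − 7 = 1 completes the 8 across.
A3 = 17 − 8 = 9 completes the 17 across.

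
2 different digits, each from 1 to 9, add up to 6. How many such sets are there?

2

2 distinct digits from 1–9 sum between 3 and 17.
Enumerating: {1,5}, {2,4}.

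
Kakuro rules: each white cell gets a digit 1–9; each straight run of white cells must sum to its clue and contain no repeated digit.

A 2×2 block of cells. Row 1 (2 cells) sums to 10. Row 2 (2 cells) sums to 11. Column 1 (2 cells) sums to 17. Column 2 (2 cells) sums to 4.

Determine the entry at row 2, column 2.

3

17 in 2 cells must be {8,9}; 4 in 2 cells must be {1,3}.
The 11 across and the 4 down share only 3, so (2,2) = 3.
(1,2) = 4 − 3 = 1 completes the 4 down.
(2,1) = 11 − 3 = 8 completes the 11 across.
(1,1) = 10 − 1 = 9 completes the 10 across.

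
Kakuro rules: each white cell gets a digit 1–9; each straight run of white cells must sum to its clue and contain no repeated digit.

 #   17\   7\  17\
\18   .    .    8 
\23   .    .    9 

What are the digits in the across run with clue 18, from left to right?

9 1 8

23 in 3 cells must be {6,8,9}; 17 in 2 cells must be {8,9}.
R1C1 = 9: the only remaining digit allowed by both the 18 across and the 17 down.
R1C2 = 18 − 17 = 1 completes the 18 across.
R2C1 = 17 − 9 = 8 completes the 17 down.
R2C2 = 23 − 17 = 6 completes the 23 across.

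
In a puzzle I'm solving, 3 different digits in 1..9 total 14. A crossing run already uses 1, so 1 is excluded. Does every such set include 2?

Counterexample: {3,4,7} sums to 14 under that restriction without using 2.

No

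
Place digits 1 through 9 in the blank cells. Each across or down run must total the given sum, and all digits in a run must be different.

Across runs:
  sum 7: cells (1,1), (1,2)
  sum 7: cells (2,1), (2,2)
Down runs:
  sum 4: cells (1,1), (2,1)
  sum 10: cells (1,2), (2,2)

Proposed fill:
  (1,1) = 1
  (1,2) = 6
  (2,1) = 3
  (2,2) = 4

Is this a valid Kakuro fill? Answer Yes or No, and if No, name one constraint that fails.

Yes

Across: 1+6=7; 3+4=7. Down: 1+3=4; 6+4=10. No digit repeats within any run.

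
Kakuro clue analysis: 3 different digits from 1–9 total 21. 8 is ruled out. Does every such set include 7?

The only way to make 21 from 3 distinct digits under that restriction is {5,7,9}, which contains 7.

Yes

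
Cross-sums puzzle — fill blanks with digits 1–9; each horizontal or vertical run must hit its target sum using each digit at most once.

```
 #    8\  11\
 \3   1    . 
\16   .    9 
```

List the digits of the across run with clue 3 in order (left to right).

1 2

3 in 2 cells must be {1,2}; 16 in 2 cells must be {7,9}.
R1C2 = 3 − 1 = 2 completes the 3 across.
R2C1 = 16 − 9 = 7 completes the 16 across.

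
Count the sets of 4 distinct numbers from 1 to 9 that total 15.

4 distinct digits from 1–9 sum between 10 and 30.
Enumerating: {1,2,3,9}, {1,2,4,8}, {1,2,5,7}, {1,3,4,7}, {1,3,5,6}, {2,3,4,6}.

6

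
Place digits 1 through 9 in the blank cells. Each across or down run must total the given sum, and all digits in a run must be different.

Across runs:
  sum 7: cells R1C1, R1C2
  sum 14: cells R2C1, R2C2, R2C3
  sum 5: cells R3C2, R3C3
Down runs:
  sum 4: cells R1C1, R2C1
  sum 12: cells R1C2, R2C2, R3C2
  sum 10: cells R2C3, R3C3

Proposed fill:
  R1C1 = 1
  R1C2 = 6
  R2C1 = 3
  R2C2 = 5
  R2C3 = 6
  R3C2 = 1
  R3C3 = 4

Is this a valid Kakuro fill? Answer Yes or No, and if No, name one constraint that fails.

Yes

Across: 1+6=7; 3+5+6=14; 1+4=5. Down: 1+3=4; 6+5+1=12; 6+4=10. No digit repeats within any run.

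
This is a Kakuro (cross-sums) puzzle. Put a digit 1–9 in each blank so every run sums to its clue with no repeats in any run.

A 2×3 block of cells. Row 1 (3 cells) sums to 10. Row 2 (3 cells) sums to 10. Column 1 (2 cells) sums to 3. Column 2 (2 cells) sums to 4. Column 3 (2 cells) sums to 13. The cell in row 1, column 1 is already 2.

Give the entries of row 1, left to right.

3 in 2 cells must be {1,2}; 4 in 2 cells must be {1,3}.
(2,1) = 3 − 2 = 1 completes the 3 down.
Given what's placed, (2,2) must be 3 to fit the 10 across and 4 down.
(2,3) = 10 − 4 = 6 completes the 10 across.
(1,2) = 4 − 3 = 1 completes the 4 down.
(1,3) = 10 − 3 = 7 completes the 10 across.

2 1 7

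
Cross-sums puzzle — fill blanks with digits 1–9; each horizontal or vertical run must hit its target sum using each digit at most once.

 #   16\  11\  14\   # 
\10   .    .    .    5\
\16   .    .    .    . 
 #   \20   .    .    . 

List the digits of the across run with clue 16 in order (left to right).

9 1 4 2

16 in 2 cells must be {7,9}.
Only 7 fits R1C1 under both its across sum 10 and down sum 16.
R2C1 = 16 − 7 = 9 completes the 16 down.
Nothing is forced directly, so branch on R1C2, whose candidates are 1 or 2. If R1C2 = 1: that forces R1C3 = 2, R2C3 = 4, R3C3 = 8, R3C4 = 3, R2C2 = 2, after which R2C4 would have to be in {1} for the 16 across but in {2} for the 5 down — contradiction. So R1C2 = 2.
R1C3 = 10 − 9 = 1 completes the 10 across.
R2C3 = 4: the only remaining digit allowed by both the 16 across and the 14 down.
R3C3 = 14 − 5 = 9 completes the 14 down.
Given what's placed, R2C2 must be 1 to fit the 16 across and 11 down.
R2C4 = 16 − 14 = 2 completes the 16 across.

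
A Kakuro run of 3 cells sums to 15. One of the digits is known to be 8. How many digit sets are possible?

3

3 distinct digits from 1–9 sum between 6 and 24.
Keeping only sets containing 8.
Enumerating: {1,6,8}, {2,5,8}, {3,4,8}.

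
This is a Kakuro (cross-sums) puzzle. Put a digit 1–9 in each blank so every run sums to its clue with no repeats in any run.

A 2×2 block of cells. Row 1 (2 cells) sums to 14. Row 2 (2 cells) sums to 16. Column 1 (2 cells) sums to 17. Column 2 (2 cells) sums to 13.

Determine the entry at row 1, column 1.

16 in 2 cells must be {7,9}; 17 in 2 cells must be {8,9}.
The 16 across and the 17 down share only 9, so (2,1) = 9.
(2,2) = 16 − 9 = 7 completes the 16 across.
(1,1) = 17 − 9 = 8 completes the 17 down.
(1,2) = 14 − 8 = 6 completes the 14 across.

8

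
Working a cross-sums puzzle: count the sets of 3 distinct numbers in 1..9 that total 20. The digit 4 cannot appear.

3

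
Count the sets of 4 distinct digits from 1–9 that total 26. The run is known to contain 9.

4 distinct digits from 1–9 sum between 10 and 30.
Keeping only sets containing 9.
Enumerating: {2,7,8,9}, {3,6,8,9}, {4,5,8,9}, {4,6,7,9}.

4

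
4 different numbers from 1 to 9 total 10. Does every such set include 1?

Yes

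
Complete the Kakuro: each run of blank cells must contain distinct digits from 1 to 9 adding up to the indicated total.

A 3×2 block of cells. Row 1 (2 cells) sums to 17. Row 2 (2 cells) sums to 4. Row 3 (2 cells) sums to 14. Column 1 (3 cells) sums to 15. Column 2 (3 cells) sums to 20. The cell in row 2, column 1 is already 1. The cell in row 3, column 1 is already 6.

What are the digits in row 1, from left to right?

8, 9

17 in 2 cells must be {8,9}; 4 in 2 cells must be {1,3}.
(1,1) = 15 − 7 = 8 completes the 15 down.
(1,2) = 17 − 8 = 9 completes the 17 across.
(2,2) = 4 − 1 = 3 completes the 4 across.
(3,2) = 14 − 6 = 8 completes the 14 across.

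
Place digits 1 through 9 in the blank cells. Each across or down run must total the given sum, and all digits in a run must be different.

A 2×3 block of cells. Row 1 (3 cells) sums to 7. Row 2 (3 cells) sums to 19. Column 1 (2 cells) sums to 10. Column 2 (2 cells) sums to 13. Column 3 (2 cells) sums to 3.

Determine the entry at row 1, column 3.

1

7 in 3 cells must be {1,2,4}; 3 in 2 cells must be {1,2}.
The 7 across and the 13 down share only 4, so (1,2) = 4.
(2,2) = 13 − 4 = 9 completes the 13 down.
Given what's placed, (2,3) must be 2 to fit the 19 across and 3 down.
(1,3) = 3 − 2 = 1 completes the 3 down.
(2,1) = 19 − 11 = 8 completes the 19 across.
(1,1) = 7 − 5 = 2 completes the 7 across.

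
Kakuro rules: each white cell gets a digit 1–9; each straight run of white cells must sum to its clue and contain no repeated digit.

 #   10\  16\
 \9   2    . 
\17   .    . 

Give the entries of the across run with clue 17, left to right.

8 9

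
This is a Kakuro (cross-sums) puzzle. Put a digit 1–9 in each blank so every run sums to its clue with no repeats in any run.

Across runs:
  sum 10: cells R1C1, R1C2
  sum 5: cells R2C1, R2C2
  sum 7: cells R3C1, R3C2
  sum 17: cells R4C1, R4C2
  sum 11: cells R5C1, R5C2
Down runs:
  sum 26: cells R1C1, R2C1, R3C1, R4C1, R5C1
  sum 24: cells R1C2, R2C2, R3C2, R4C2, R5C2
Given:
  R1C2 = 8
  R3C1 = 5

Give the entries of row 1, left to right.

2 8

17 in 2 cells must be {8,9}.
R1C1 = 10 − 8 = 2 completes the 10 across.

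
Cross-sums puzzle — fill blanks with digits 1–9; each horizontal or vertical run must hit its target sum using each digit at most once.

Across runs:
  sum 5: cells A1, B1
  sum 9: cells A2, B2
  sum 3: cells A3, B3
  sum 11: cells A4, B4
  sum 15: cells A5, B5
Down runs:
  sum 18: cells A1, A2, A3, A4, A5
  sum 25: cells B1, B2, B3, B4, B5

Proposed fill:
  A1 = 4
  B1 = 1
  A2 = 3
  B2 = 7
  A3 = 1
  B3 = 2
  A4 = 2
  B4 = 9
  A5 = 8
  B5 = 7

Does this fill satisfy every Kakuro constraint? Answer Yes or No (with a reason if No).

No — the across run A2–B2 sums to 10, not 9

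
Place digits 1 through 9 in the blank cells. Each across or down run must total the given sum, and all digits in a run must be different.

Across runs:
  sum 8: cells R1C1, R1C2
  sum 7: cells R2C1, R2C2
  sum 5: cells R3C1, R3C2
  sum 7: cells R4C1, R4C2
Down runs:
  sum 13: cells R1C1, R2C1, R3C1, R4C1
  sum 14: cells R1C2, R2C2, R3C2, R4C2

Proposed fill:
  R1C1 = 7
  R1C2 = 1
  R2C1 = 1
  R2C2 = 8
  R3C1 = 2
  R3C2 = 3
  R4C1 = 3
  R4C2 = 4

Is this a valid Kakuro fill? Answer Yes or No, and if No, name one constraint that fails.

No — the down run R1C2–R4C2 sums to 16, not 14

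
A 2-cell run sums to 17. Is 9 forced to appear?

Yes

The only way to make 17 from 2 distinct digits is {8,9}, which contains 9.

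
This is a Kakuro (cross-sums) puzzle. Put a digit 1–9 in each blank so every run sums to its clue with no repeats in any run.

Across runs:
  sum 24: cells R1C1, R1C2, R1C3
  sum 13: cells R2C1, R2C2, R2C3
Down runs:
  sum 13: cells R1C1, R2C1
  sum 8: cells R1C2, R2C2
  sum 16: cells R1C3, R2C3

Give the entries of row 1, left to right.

24 in 3 cells must be {7,8,9}; 16 in 2 cells must be {7,9}.
The 24 across and the 8 down share only 7, so R1C2 = 7.
Given what's placed, R1C3 must be 9 to fit the 24 across and 16 down.
R2C2 = 8 − 7 = 1 completes the 8 down.
R2C3 = 16 − 9 = 7 completes the 16 down.
R1C1 = 24 − 16 = 8 completes the 24 across.
R2C1 = 13 − 8 = 5 completes the 13 across.

8 7 9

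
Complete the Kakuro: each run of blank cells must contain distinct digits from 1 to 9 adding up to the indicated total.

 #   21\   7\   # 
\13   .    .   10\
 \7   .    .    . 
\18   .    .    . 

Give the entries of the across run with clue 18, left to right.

7 in 3 cells must be {1,2,4}.
Only 4 fits R1C2 under both its across sum 13 and down sum 7.
The 7 across and the 21 down share only 4, so R2C1 = 4.
R1C1 = 13 − 4 = 9 completes the 13 across.
R3C1 = 21 − 13 = 8 completes the 21 down.
R3C2 = 1: the only remaining digit allowed by both the 18 across and the 7 down.
R3C3 = 18 − 9 = 9 completes the 18 across.

8 1 9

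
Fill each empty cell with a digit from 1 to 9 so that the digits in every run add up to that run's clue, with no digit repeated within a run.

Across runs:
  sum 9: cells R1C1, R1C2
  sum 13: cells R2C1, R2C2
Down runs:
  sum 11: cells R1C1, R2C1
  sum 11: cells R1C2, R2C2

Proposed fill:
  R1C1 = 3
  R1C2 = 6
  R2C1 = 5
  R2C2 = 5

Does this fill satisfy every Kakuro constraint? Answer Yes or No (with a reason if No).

No — the across run R2C1–R2C2 sums to 10, not 13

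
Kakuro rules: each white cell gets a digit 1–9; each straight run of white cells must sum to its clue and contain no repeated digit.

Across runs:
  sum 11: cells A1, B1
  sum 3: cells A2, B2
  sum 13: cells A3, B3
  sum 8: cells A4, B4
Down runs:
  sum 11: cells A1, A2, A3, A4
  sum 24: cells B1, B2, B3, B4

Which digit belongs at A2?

1

3 in 2 cells must be {1,2}; 11 in 4 cells must be {1,2,3,5}.
Only 5 fits A3 under both its across sum 13 and down sum 11.
B3 = 13 − 5 = 8 completes the 13 across.
Nothing is forced directly, so branch on A1, whose candidates are 2 or 3. If A1 = 3: then B1 would have to be in {8} for the 11 across but in {1,2,3,4,5,6,7,9} for the 24 down — contradiction. So A1 = 2.
B1 = 11 − 2 = 9 completes the 11 across.
A2 = 1: the only remaining digit allowed by both the 3 across and the 11 down.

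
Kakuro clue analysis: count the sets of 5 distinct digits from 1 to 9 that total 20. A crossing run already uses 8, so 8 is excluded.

5 distinct digits from 1–9 sum between 15 and 35.
Dropping sets that contain 8.
Enumerating: {1,2,3,5,9}, {1,2,4,6,7}, {1,3,4,5,7}, {2,3,4,5,6}.

4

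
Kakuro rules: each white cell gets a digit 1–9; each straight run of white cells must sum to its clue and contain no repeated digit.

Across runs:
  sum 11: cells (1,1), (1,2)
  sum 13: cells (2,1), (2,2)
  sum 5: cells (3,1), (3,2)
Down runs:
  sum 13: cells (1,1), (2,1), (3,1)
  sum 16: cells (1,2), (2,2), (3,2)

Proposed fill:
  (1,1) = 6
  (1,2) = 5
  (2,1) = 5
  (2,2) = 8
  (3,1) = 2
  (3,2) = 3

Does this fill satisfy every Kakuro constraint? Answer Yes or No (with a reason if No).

Yes

Across: 6+5=11; 5+8=13; 2+3=5. Down: 6+5+2=13; 5+8+3=16. No digit repeats within any run.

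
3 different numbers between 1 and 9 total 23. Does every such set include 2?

No

The only way to make 23 from 3 distinct digits is {6,8,9}, which does not contain 2.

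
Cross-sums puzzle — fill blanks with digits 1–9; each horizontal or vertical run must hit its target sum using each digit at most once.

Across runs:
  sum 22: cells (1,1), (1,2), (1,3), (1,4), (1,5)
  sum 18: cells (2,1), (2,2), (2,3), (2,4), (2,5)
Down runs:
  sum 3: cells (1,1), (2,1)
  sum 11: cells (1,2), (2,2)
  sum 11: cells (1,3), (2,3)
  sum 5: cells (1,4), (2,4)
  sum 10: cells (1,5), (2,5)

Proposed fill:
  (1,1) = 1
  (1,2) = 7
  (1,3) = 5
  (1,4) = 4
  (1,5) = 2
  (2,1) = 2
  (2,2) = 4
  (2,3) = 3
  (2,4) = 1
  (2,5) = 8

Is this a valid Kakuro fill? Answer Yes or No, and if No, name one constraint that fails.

No — the down run (1,3)–(2,3) sums to 8, not 11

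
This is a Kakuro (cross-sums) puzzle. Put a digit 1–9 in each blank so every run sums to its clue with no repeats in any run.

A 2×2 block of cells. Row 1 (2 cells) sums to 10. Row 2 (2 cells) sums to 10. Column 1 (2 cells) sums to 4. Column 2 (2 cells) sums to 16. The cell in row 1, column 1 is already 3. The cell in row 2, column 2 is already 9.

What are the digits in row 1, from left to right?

3 7

4 in 2 cells must be {1,3}; 16 in 2 cells must be {7,9}.
(1,2) = 10 − 3 = 7 completes the 10 across.
(2,1) = 10 − 9 = 1 completes the 10 across.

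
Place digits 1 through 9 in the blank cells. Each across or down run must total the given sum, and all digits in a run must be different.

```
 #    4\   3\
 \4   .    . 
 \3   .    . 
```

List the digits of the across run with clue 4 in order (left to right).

3 1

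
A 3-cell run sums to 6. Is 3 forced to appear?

Yes

The only way to make 6 from 3 distinct digits is {1,2,3}, which contains 3.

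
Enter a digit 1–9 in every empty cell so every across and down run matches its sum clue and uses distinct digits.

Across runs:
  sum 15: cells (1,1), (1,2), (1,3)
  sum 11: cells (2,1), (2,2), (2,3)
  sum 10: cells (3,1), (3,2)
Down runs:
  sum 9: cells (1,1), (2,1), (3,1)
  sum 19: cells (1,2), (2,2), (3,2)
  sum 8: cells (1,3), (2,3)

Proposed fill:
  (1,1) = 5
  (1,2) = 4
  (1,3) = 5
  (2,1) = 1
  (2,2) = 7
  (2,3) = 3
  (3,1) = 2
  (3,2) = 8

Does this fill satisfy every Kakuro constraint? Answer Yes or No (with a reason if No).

No — the across run (1,1)–(1,3) sums to 14, not 15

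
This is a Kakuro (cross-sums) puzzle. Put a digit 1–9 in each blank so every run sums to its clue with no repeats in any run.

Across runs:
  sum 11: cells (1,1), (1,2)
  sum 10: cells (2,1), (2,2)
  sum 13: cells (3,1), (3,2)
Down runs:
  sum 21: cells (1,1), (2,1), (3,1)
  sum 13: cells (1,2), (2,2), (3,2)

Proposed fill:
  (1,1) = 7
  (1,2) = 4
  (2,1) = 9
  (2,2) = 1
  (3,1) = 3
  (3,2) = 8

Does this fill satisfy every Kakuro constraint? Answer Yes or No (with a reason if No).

No — the across run (3,1)–(3,2) sums to 11, not 13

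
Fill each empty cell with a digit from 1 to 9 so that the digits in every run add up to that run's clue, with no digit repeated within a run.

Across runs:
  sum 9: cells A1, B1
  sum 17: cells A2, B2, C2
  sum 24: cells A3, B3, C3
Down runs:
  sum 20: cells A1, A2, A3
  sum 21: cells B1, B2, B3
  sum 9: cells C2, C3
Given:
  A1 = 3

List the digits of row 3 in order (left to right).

9 8 7

24 in 3 cells must be {7,8,9}.
B1 = 9 − 3 = 6 completes the 9 across.
No cell is forced outright now. B2 can only be 7 or 8 (the digits allowed by both its 17 across and its 21 down). If B2 = 8: then A2 would have to be in {2,3,4,5,6,7} for the 17 across but in {8,9} for the 20 down — contradiction. So B2 = 7.
B3 = 21 − 13 = 8 completes the 21 down.
Given what's placed, C3 must be 7 to fit the 24 across and 9 down.
C2 = 9 − 7 = 2 completes the 9 down.
A3 = 24 − 15 = 9 completes the 24 across.
A2 = 17 − 9 = 8 completes the 17 across.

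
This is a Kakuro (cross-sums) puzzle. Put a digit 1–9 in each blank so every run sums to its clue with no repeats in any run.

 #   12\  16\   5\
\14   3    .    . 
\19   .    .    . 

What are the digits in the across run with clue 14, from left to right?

16 in 2 cells must be {7,9}.
R2C1 = 12 − 3 = 9 completes the 12 down.
R2C2 = 7: the only remaining digit allowed by both the 19 across and the 16 down.
R2C3 = 19 − 16 = 3 completes the 19 across.
R1C2 = 16 − 7 = 9 completes the 16 down.
R1C3 = 14 − 12 = 2 completes the 14 across.

3 9 2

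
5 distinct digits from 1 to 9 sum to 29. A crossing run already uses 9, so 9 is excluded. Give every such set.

{3,5,6,7,8}

5 distinct digits from 1–9 sum between 15 and 35.
Dropping sets that contain 9.
Only one set works: {3,5,6,7,8}.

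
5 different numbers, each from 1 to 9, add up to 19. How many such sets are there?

5

5 distinct digits from 1–9 sum between 15 and 35.
Enumerating: {1,2,3,4,9}, {1,2,3,5,8}, {1,2,3,6,7}, {1,2,4,5,7}, {1,3,4,5,6}.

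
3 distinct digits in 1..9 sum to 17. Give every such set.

{1,7,9}; {2,6,9}; {2,7,8}; {3,5,9}; {3,6,8}; {4,5,8}; {4,6,7}

3 distinct digits from 1–9 sum between 6 and 24.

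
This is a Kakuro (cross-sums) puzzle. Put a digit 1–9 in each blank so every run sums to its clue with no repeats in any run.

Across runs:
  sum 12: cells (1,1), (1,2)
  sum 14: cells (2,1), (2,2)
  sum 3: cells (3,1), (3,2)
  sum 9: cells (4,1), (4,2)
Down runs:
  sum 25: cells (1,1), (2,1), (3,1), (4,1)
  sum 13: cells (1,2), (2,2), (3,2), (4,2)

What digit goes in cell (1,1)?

3 in 2 cells must be {1,2}.
Nothing is forced directly, so branch on (2,2), whose candidates are 5 or 6. If (2,2) = 6: that forces (1,2) = 4, (2,1) = 8, after which (1,1) would have to be in {8} for the 12 across but in {1,2,3,4,5,6,7,9} for the 25 down — contradiction. So (2,2) = 5.
(2,1) = 14 − 5 = 9 completes the 14 across.
Given what's placed, (3,2) must be 1 to fit the 3 across and 13 down.
(3,1) = 3 − 1 = 2 completes the 3 across.
(1,1) = 8: the only remaining digit allowed by both the 12 across and the 25 down.

8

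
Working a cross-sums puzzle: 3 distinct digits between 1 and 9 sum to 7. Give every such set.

3 distinct digits from 1–9 sum between 6 and 24.
Only one set works: {1,2,4}.

{1,2,4}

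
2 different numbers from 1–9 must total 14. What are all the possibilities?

2 distinct digits from 1–9 sum between 3 and 17.

{5,9}; {6,8}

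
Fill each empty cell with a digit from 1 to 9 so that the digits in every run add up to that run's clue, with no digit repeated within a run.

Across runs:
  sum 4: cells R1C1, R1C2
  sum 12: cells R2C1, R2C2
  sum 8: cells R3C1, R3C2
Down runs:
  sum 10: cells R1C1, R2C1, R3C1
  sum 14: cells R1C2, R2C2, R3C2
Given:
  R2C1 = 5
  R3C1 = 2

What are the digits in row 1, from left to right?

4 in 2 cells must be {1,3}.
R1C1 = 10 − 7 = 3 completes the 10 down.
R1C2 = 4 − 3 = 1 completes the 4 across.
R2C2 = 12 − 5 = 7 completes the 12 across.
R3C2 = 8 − 2 = 6 completes the 8 across.

3, 1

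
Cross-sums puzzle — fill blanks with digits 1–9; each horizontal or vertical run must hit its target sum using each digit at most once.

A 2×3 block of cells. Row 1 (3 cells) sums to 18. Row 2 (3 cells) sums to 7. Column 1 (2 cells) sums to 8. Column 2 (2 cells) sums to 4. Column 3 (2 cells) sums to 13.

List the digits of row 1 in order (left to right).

7 in 3 cells must be {1,2,4}; 4 in 2 cells must be {1,3}.
The 7 across and the 4 down share only 1, so (2,2) = 1.
Given what's placed, (2,3) must be 4 to fit the 7 across and 13 down.
(1,2) = 4 − 1 = 3 completes the 4 down.
(1,3) = 13 − 4 = 9 completes the 13 down.
(2,1) = 7 − 5 = 2 completes the 7 across.
(1,1) = 18 − 12 = 6 completes the 18 across.

6, 3, 9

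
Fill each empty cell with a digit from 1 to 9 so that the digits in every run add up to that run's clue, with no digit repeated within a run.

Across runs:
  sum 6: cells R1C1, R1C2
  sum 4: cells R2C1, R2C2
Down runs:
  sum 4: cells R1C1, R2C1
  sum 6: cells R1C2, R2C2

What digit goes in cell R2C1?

3

4 in 2 cells must be {1,3}.
The 6 across and the 4 down share only 1, so R1C1 = 1.
R1C2 = 6 − 1 = 5 completes the 6 across.
R2C1 = 4 − 1 = 3 completes the 4 down.
R2C2 = 4 − 3 = 1 completes the 4 across.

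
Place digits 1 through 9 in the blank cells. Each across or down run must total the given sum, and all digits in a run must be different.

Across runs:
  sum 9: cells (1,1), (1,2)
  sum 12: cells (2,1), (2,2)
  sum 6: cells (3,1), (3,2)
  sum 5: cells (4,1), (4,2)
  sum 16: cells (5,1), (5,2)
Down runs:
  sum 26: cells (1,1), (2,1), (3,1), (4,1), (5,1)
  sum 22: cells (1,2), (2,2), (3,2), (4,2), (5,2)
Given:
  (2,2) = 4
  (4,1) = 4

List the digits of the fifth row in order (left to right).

7 9

16 in 2 cells must be {7,9}.
(2,1) = 12 − 4 = 8 completes the 12 across.
(4,2) = 5 − 4 = 1 completes the 5 across.
Nothing is forced directly, so branch on (3,2), whose candidates are 2 or 5. If (3,2) = 2: then (3,1) would have to be in {4} for the 6 across but in {1,2,3,5,6,7,9} for the 26 down — contradiction. So (3,2) = 5.
Given what's placed, (1,2) must be 3 to fit the 9 across and 22 down.
(3,1) = 6 − 5 = 1 completes the 6 across.
(5,1) = 7: the only remaining digit allowed by both the 16 across and the 26 down.
(5,2) = 16 − 7 = 9 completes the 16 across.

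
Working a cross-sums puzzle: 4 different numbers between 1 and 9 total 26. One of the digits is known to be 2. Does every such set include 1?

No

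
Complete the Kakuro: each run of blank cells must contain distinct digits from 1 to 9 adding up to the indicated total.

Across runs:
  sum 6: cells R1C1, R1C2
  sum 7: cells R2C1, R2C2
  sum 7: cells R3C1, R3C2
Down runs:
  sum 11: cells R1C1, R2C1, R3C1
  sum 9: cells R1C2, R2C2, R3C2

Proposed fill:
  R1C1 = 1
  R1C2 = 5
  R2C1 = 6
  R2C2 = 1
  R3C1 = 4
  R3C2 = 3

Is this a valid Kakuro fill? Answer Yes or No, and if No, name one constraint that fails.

Across: 1+5=6; 6+1=7; 4+3=7. Down: 1+6+4=11; 5+1+3=9. No digit repeats within any run.

Yes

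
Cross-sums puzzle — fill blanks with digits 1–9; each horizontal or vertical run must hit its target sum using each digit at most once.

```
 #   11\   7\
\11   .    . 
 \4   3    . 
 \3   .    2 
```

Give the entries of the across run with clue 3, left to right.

1 2

4 in 2 cells must be {1,3}; 3 in 2 cells must be {1,2}; 7 in 3 cells must be {1,2,4}.
R1C2 = 4: the only remaining digit allowed by both the 11 across and the 7 down.
R2C2 = 4 − 3 = 1 completes the 4 across.
R3C1 = 3 − 2 = 1 completes the 3 across.
R1C1 = 11 − 4 = 7 completes the 11 across.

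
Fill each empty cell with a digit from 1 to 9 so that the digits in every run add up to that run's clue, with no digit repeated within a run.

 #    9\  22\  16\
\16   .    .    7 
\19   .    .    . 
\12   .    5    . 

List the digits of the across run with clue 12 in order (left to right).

R1C2 = 8: the only remaining digit allowed by both the 16 across and the 22 down.
R2C2 = 22 − 13 = 9 completes the 22 down.
R1C1 = 16 − 15 = 1 completes the 16 across.
No cell is forced outright now. R3C1 can only be 3 or 6 (the digits allowed by both its 12 across and its 9 down). If R3C1 = 3: then R2C1 would have to be in {2,3,4,6,7,8} for the 19 across but in {5} for the 9 down — contradiction. So R3C1 = 6.
R2C1 = 9 − 7 = 2 completes the 9 down.
R2C3 = 19 − 11 = 8 completes the 19 across.
R3C3 = 12 − 11 = 1 completes the 12 across.

6, 5, 1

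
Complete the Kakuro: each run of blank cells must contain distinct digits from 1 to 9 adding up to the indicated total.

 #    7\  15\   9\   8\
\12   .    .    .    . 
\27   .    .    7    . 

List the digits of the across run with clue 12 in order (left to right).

The 12 across and the 15 down share only 6, so R1C2 = 6.
R1C3 = 9 − 7 = 2 completes the 9 down.
R2C2 = 15 − 6 = 9 completes the 15 down.
Nothing is forced directly, so branch on R1C1, whose candidates are 1 or 3. If R1C1 = 3: that forces R1C4 = 1, after which R2C1 would have to be in {3,5,6,8} for the 27 across but in {4} for the 7 down — contradiction. So R1C1 = 1.
R1C4 = 12 − 9 = 3 completes the 12 across.
R2C1 = 7 − 1 = 6 completes the 7 down.
R2C4 = 27 − 22 = 5 completes the 27 across.

1 6 2 3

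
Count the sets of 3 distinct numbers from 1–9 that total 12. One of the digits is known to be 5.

3 distinct digits from 1–9 sum between 6 and 24.
Keeping only sets containing 5.
Enumerating: {1,5,6}, {3,4,5}.

2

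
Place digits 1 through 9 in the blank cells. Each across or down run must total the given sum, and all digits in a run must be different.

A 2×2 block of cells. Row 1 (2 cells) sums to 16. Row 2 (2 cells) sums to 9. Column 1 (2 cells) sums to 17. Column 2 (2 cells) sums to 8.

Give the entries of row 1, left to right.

16 in 2 cells must be {7,9}; 17 in 2 cells must be {8,9}.
The 16 across and the 17 down share only 9, so (1,1) = 9.
(1,2) = 16 − 9 = 7 completes the 16 across.
(2,1) = 17 − 9 = 8 completes the 17 down.
(2,2) = 9 − 8 = 1 completes the 9 across.

9 7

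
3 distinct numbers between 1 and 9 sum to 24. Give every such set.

3 distinct digits from 1–9 sum between 6 and 24.
Only one set works: {7,8,9}.

{7,8,9}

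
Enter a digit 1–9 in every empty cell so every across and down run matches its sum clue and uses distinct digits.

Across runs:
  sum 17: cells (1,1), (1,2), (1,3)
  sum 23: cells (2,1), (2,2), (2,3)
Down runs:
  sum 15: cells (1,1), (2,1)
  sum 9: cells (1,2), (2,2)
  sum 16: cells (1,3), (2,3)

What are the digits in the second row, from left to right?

23 in 3 cells must be {6,8,9}; 16 in 2 cells must be {7,9}.
The 23 across and the 16 down share only 9, so (2,3) = 9.
(1,3) = 16 − 9 = 7 completes the 16 down.
Nothing is forced directly, so branch on (2,1), whose candidates are 6 or 8. If (2,1) = 8: then (1,1) would have to be in {1,2,4,6,8,9} for the 17 across but in {7} for the 15 down — contradiction. So (2,1) = 6.
(1,1) = 15 − 6 = 9 completes the 15 down.
(1,2) = 17 − 16 = 1 completes the 17 across.
(2,2) = 23 − 15 = 8 completes the 23 across.

6 8 9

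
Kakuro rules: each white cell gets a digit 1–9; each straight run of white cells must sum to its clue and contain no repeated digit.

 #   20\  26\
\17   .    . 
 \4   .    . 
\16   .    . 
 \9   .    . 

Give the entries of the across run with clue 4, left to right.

1 3

17 in 2 cells must be {8,9}; 4 in 2 cells must be {1,3}; 16 in 2 cells must be {7,9}.
Only 3 fits R2C2 under both its across sum 4 and down sum 26.
Given what's placed, R3C2 must be 9 to fit the 16 across and 26 down.
R1C2 = 8: the only remaining digit allowed by both the 17 across and the 26 down.
R2C1 = 4 − 3 = 1 completes the 4 across.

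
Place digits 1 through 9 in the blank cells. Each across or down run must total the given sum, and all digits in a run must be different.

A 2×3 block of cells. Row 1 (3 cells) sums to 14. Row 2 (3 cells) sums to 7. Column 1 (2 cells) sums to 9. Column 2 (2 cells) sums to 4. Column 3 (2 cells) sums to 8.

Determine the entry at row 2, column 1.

7 in 3 cells must be {1,2,4}; 4 in 2 cells must be {1,3}.
The 7 across and the 4 down share only 1, so (2,2) = 1.
Given what's placed, (2,3) must be 2 to fit the 7 across and 8 down.
(1,2) = 4 − 1 = 3 completes the 4 down.
(1,3) = 8 − 2 = 6 completes the 8 down.
(2,1) = 7 − 3 = 4 completes the 7 across.
(1,1) = 14 − 9 = 5 completes the 14 across.

4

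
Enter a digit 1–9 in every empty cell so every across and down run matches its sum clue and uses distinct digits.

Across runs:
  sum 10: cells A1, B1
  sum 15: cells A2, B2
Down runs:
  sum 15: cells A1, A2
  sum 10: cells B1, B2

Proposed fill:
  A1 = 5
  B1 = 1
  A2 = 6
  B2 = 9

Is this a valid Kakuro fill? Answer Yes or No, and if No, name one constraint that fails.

No — the down run A1–A2 sums to 11, not 15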